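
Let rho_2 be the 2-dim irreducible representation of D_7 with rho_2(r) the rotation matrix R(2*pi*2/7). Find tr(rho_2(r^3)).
chi_{rho_2}(r^3) = 2*cos(2*pi*2*3/7) = 2*cos(2*pi/7)

Details: rho_2(r^3) is rotation by angle 2*pi*2*3/7, whose trace is 2*cos(2*pi*2*3/7) = 2*cos(2*pi/7).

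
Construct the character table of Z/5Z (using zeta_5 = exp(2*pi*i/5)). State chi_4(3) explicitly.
Character table of Z/5Z (irreps indexed chi_0,...,chi_4 with chi_k(m) = zeta_5^(k*m), zeta_5 = exp(2*pi*i/5)):
  irrep \ class  {0} (size 1)  {1} (size 1)    {2} (size 1)    {3} (size 1)    {4} (size 1)  
  chi_0          1             1               1               1               1             
  chi_1          1             exp(2*I*pi/5)   exp(4*I*pi/5)   exp(-4*I*pi/5)  exp(-2*I*pi/5)
  chi_2          1             exp(4*I*pi/5)   exp(-2*I*pi/5)  exp(2*I*pi/5)   exp(-4*I*pi/5)
  chi_3          1             exp(-4*I*pi/5)  exp(2*I*pi/5)   exp(-2*I*pi/5)  exp(4*I*pi/5) 
  chi_4          1             exp(-2*I*pi/5)  exp(-4*I*pi/5)  exp(4*I*pi/5)   exp(2*I*pi/5) 

Spot check: chi_4(3) = zeta_5^(4*3) = zeta_5^12 = exp(4*I*pi/5).

Justification: Z/5Z is abelian, so all 5 irreducible complex representations are 1-dimensional. They are given by chi_k(m) = zeta_5^(k*m) for k = 0,...,4. Row orthogonality: sum_m chi_k(m) conj(chi_l(m)) = 5 * [k = l].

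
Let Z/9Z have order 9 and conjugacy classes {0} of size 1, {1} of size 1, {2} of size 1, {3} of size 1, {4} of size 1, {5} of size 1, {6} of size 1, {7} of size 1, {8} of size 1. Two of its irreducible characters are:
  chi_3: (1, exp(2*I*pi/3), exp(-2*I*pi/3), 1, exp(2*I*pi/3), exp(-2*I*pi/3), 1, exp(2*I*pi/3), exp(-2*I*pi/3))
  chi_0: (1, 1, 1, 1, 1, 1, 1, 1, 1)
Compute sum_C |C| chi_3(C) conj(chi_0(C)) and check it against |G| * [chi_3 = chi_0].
Sum = 0; so <chi_3, chi_0> = 0 (distinct irreducibles are orthogonal).

Justification: Compute term by term over conjugacy classes (|C| * chi_3(C) * conj(chi_0(C))):
  1*(1)*conj(1) + 1*(exp(2*I*pi/3))*conj(1) + 1*(exp(-2*I*pi/3))*conj(1) + 1*(1)*conj(1) + 1*(exp(2*I*pi/3))*conj(1) + 1*(exp(-2*I*pi/3))*conj(1) + 1*(1)*conj(1) + 1*(exp(2*I*pi/3))*conj(1) + 1*(exp(-2*I*pi/3))*conj(1)
  = (1) + (exp(2*I*pi/3)) + (exp(-2*I*pi/3)) + (1) + (exp(2*I*pi/3)) + (exp(-2*I*pi/3)) + (1) + (exp(2*I*pi/3)) + (exp(-2*I*pi/3))
  = 0.
(Exp terms are combined using exp(i*s)*conj(exp(i*t)) = exp(i*(s-t)), and sums of them are collapsed using the identity that for every m > 1 the m distinct m-th roots of unity sum to 0, e.g. 1 + exp(2*I*pi/3) + exp(-2*I*pi/3) = 0.)
Dividing by |G| = 9 gives 0/9 = 0, matching the row-orthogonality relation <chi_3, chi_0> = [chi_3 = chi_0].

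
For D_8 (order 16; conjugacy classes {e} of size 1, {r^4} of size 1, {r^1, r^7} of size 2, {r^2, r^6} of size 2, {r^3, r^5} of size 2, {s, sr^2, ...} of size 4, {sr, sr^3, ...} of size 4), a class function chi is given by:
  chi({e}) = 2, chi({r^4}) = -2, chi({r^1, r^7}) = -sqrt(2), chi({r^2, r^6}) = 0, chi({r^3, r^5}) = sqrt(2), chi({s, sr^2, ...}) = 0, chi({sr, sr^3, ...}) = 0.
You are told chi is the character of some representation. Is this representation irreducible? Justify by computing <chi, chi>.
Irreducible: <chi, chi> = 1.

Working: <chi, chi> = (1/|G|) sum_C |C| * |chi(C)|^2 = (1/16)[1*|2|^2 + 1*|-2|^2 + 2*|-sqrt(2)|^2 + 2*|0|^2 + 2*|sqrt(2)|^2 + 4*|0|^2 + 4*|0|^2]
  = (1/16)[(4) + (4) + (4) + (0) + (4) + (0) + (0)] = 16/16 = 1.
A character is irreducible iff <chi, chi> = 1, so this representation is irreducible.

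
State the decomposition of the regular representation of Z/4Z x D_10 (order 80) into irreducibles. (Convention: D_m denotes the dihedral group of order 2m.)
Each irreducible V_i of dimension d_i appears with multiplicity d_i, i.e. rho_reg = (direct sum over all irreducibles V_i) d_i V_i. The irreducible dimensions for Z/4Z x D_10 are 1, 1, 1, 1, 1, 1, 1, 1, 1, 1, 1, 1, 1, 1, 1, 1, 2, 2, 2, 2, 2, 2, 2, 2, 2, 2, 2, 2, 2, 2, 2, 2: 16 irreducibles of dimension 1, each with multiplicity 1; 16 irreducibles of dimension 2, each with multiplicity 2. Total dimension 16*1*1 + 16*2*2 = 80 = |G|.

Solution. General theorem: in the regular representation of a finite group G, each irreducible appears with multiplicity equal to its dimension. Check: dim(rho_reg) = sum d_i^2 = 1 + 1 + 1 + 1 + 1 + 1 + 1 + 1 + 1 + 1 + 1 + 1 + 1 + 1 + 1 + 1 + 4 + 4 + 4 + 4 + 4 + 4 + 4 + 4 + 4 + 4 + 4 + 4 + 4 + 4 + 4 + 4 = 80 = |G|.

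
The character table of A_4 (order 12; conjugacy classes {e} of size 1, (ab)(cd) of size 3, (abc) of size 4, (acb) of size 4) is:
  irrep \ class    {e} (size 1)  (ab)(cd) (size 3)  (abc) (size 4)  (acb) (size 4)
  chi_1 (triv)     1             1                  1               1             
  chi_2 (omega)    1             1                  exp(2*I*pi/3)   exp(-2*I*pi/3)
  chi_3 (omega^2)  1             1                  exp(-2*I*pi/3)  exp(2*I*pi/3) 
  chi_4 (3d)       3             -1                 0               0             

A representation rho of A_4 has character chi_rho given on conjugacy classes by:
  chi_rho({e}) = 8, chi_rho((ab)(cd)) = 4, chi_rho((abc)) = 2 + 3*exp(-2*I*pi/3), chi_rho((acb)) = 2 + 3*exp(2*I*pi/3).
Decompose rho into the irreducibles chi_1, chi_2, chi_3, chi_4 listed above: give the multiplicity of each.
Multiplicities: chi_1: 2, chi_2: 0, chi_3: 3, chi_4: 1.

Reasoning: Use <chi_rho, chi> = (1/|G|) sum_C |C| * chi_rho(C) * conj(chi(C)) with |G| = 12 for each irreducible chi in the table:
  <chi_rho, chi_1> = (1/12)[1*(8)*conj(1) + 3*(4)*conj(1) + 4*(2 + 3*exp(-2*I*pi/3))*conj(1) + 4*(2 + 3*exp(2*I*pi/3))*conj(1)]
      = (1/12)[(8) + (12) + (8 + 12*exp(-2*I*pi/3)) + (8 + 12*exp(2*I*pi/3))] = 24/12 = 2
  <chi_rho, chi_2> = (1/12)[1*(8)*conj(1) + 3*(4)*conj(1) + 4*(2 + 3*exp(-2*I*pi/3))*conj(exp(2*I*pi/3)) + 4*(2 + 3*exp(2*I*pi/3))*conj(exp(-2*I*pi/3))]
      = (1/12)[(8) + (12) + (8*exp(-2*I*pi/3) + 12*exp(2*I*pi/3)) + (12*exp(-2*I*pi/3) + 8*exp(2*I*pi/3))] = 0/12 = 0
  <chi_rho, chi_3> = (1/12)[1*(8)*conj(1) + 3*(4)*conj(1) + 4*(2 + 3*exp(-2*I*pi/3))*conj(exp(-2*I*pi/3)) + 4*(2 + 3*exp(2*I*pi/3))*conj(exp(2*I*pi/3))]
      = (1/12)[(8) + (12) + (12 + 8*exp(2*I*pi/3)) + (12 + 8*exp(-2*I*pi/3))] = 36/12 = 3
  <chi_rho, chi_4> = (1/12)[1*(8)*conj(3) + 3*(4)*conj(-1) + 4*(2 + 3*exp(-2*I*pi/3))*conj(0) + 4*(2 + 3*exp(2*I*pi/3))*conj(0)]
      = (1/12)[(24) + (-12) + (0) + (0)] = 12/12 = 1
(Exp terms are combined using exp(i*s)*conj(exp(i*t)) = exp(i*(s-t)), and sums of them are collapsed using the identity that for every m > 1 the m distinct m-th roots of unity sum to 0, e.g. 1 + exp(2*I*pi/3) + exp(-2*I*pi/3) = 0.)
Dimension check: dim(rho) = sum (mult * dim) = 2*1 + 0*1 + 3*1 + 1*3 = 8 = chi_rho(e) = 8.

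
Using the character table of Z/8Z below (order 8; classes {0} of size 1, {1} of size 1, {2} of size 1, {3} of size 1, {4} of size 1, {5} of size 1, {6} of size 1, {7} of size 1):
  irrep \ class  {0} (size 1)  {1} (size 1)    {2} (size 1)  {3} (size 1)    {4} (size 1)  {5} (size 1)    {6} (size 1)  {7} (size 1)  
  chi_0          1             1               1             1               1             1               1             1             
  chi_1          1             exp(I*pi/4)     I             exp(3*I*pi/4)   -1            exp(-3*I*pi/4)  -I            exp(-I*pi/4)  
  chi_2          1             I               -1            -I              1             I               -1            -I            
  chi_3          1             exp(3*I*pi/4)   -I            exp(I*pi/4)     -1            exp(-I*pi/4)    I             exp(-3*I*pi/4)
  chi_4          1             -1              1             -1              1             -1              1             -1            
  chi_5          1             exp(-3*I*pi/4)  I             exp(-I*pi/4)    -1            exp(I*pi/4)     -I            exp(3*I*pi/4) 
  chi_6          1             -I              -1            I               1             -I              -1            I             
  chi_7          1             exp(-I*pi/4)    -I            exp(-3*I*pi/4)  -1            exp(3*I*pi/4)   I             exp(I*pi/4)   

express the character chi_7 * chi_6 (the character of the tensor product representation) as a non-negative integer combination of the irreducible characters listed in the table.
chi_7 tensor chi_6 = chi_5 (all other irreducibles have multiplicity 0).

Derivation: The character of a tensor product is the pointwise product (chi_7 * chi_6)(C) = chi_7(C) * chi_6(C):
  {0}: (1)*(1), {1}: (exp(-I*pi/4))*(-I), {2}: (-I)*(-1), {3}: (exp(-3*I*pi/4))*(I), {4}: (-1)*(1), {5}: (exp(3*I*pi/4))*(-I), {6}: (I)*(-1), {7}: (exp(I*pi/4))*(I)
so (chi_7 * chi_6) takes values
  {0} -> 1, {1} -> -exp(I*pi/4), {2} -> I, {3} -> exp(-I*pi/4), {4} -> -1, {5} -> -exp(-3*I*pi/4), {6} -> -I, {7} -> exp(3*I*pi/4).
Now take the inner product of this character with each irreducible chi from the table, <chi_7*chi_6, chi> = (1/8) sum_C |C| (chi_7*chi_6)(C) conj(chi(C)):
  <chi_7*chi_6, chi_0> = (1/8)[1*(1)*conj(1) + 1*(-exp(I*pi/4))*conj(1) + 1*(I)*conj(1) + 1*(exp(-I*pi/4))*conj(1) + 1*(-1)*conj(1) + 1*(-exp(-3*I*pi/4))*conj(1) + 1*(-I)*conj(1) + 1*(exp(3*I*pi/4))*conj(1)]
      = (1/8)[(1) + (-exp(I*pi/4)) + (I) + (exp(-I*pi/4)) + (-1) + (-exp(-3*I*pi/4)) + (-I) + (exp(3*I*pi/4))] = 0/8 = 0
  <chi_7*chi_6, chi_1> = (1/8)[1*(1)*conj(1) + 1*(-exp(I*pi/4))*conj(exp(I*pi/4)) + 1*(I)*conj(I) + 1*(exp(-I*pi/4))*conj(exp(3*I*pi/4)) + 1*(-1)*conj(-1) + 1*(-exp(-3*I*pi/4))*conj(exp(-3*I*pi/4)) + 1*(-I)*conj(-I) + 1*(exp(3*I*pi/4))*conj(exp(-I*pi/4))]
      = (1/8)[(1) + (-1) + (1) + (-1) + (1) + (-1) + (1) + (-1)] = 0/8 = 0
  <chi_7*chi_6, chi_2> = (1/8)[1*(1)*conj(1) + 1*(-exp(I*pi/4))*conj(I) + 1*(I)*conj(-1) + 1*(exp(-I*pi/4))*conj(-I) + 1*(-1)*conj(1) + 1*(-exp(-3*I*pi/4))*conj(I) + 1*(-I)*conj(-1) + 1*(exp(3*I*pi/4))*conj(-I)]
      = (1/8)[(1) + (exp(3*I*pi/4)) + (-I) + (exp(I*pi/4)) + (-1) + (exp(-I*pi/4)) + (I) + (exp(-3*I*pi/4))] = 0/8 = 0
  <chi_7*chi_6, chi_3> = (1/8)[1*(1)*conj(1) + 1*(-exp(I*pi/4))*conj(exp(3*I*pi/4)) + 1*(I)*conj(-I) + 1*(exp(-I*pi/4))*conj(exp(I*pi/4)) + 1*(-1)*conj(-1) + 1*(-exp(-3*I*pi/4))*conj(exp(-I*pi/4)) + 1*(-I)*conj(I) + 1*(exp(3*I*pi/4))*conj(exp(-3*I*pi/4))]
      = (1/8)[(1) + (I) + (-1) + (-I) + (1) + (I) + (-1) + (-I)] = 0/8 = 0
  <chi_7*chi_6, chi_4> = (1/8)[1*(1)*conj(1) + 1*(-exp(I*pi/4))*conj(-1) + 1*(I)*conj(1) + 1*(exp(-I*pi/4))*conj(-1) + 1*(-1)*conj(1) + 1*(-exp(-3*I*pi/4))*conj(-1) + 1*(-I)*conj(1) + 1*(exp(3*I*pi/4))*conj(-1)]
      = (1/8)[(1) + (exp(I*pi/4)) + (I) + (-exp(-I*pi/4)) + (-1) + (exp(-3*I*pi/4)) + (-I) + (-exp(3*I*pi/4))] = 0/8 = 0
  <chi_7*chi_6, chi_5> = (1/8)[1*(1)*conj(1) + 1*(-exp(I*pi/4))*conj(exp(-3*I*pi/4)) + 1*(I)*conj(I) + 1*(exp(-I*pi/4))*conj(exp(-I*pi/4)) + 1*(-1)*conj(-1) + 1*(-exp(-3*I*pi/4))*conj(exp(I*pi/4)) + 1*(-I)*conj(-I) + 1*(exp(3*I*pi/4))*conj(exp(3*I*pi/4))]
      = (1/8)[(1) + (1) + (1) + (1) + (1) + (1) + (1) + (1)] = 8/8 = 1
  <chi_7*chi_6, chi_6> = (1/8)[1*(1)*conj(1) + 1*(-exp(I*pi/4))*conj(-I) + 1*(I)*conj(-1) + 1*(exp(-I*pi/4))*conj(I) + 1*(-1)*conj(1) + 1*(-exp(-3*I*pi/4))*conj(-I) + 1*(-I)*conj(-1) + 1*(exp(3*I*pi/4))*conj(I)]
      = (1/8)[(1) + (-exp(3*I*pi/4)) + (-I) + (-exp(I*pi/4)) + (-1) + (-exp(-I*pi/4)) + (I) + (-exp(-3*I*pi/4))] = 0/8 = 0
  <chi_7*chi_6, chi_7> = (1/8)[1*(1)*conj(1) + 1*(-exp(I*pi/4))*conj(exp(-I*pi/4)) + 1*(I)*conj(-I) + 1*(exp(-I*pi/4))*conj(exp(-3*I*pi/4)) + 1*(-1)*conj(-1) + 1*(-exp(-3*I*pi/4))*conj(exp(3*I*pi/4)) + 1*(-I)*conj(I) + 1*(exp(3*I*pi/4))*conj(exp(I*pi/4))]
      = (1/8)[(1) + (-I) + (-1) + (I) + (1) + (-I) + (-1) + (I)] = 0/8 = 0
(Exp terms are combined using exp(i*s)*conj(exp(i*t)) = exp(i*(s-t)), and sums of them are collapsed using the identity that for every m > 1 the m distinct m-th roots of unity sum to 0, e.g. 1 + exp(2*I*pi/3) + exp(-2*I*pi/3) = 0.)
Hence the multiplicities are chi_5: 1. Dimension check: dim(chi_7)*dim(chi_6) = 1*1 = 1 and sum (mult * dim) = 1*1 = 1.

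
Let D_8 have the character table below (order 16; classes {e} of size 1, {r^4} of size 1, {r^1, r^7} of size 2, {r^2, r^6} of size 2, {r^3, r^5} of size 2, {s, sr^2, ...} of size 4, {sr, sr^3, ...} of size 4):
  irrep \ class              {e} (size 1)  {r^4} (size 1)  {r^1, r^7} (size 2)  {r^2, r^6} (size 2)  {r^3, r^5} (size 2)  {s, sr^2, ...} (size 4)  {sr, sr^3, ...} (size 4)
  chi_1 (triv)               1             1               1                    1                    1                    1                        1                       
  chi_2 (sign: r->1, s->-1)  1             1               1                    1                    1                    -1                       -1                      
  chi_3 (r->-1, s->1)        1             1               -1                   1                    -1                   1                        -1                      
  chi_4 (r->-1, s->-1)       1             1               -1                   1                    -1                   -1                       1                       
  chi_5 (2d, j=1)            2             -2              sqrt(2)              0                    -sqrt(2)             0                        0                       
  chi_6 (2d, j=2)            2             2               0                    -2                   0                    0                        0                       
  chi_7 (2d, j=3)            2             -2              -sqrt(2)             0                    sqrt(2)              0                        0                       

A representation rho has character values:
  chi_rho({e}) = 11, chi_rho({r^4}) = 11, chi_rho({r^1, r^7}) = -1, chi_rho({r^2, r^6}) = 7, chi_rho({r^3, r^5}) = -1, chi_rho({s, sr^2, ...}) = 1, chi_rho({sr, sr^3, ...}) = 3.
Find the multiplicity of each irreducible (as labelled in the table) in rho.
Multiplicities: chi_1: 3, chi_2: 1, chi_3: 2, chi_4: 3, chi_5: 0, chi_6: 1, chi_7: 0.

Details: Use <chi_rho, chi> = (1/|G|) sum_C |C| * chi_rho(C) * conj(chi(C)) with |G| = 16 for each irreducible chi in the table:
  <chi_rho, chi_1> = (1/16)[1*(11)*conj(1) + 1*(11)*conj(1) + 2*(-1)*conj(1) + 2*(7)*conj(1) + 2*(-1)*conj(1) + 4*(1)*conj(1) + 4*(3)*conj(1)]
      = (1/16)[(11) + (11) + (-2) + (14) + (-2) + (4) + (12)] = 48/16 = 3
  <chi_rho, chi_2> = (1/16)[1*(11)*conj(1) + 1*(11)*conj(1) + 2*(-1)*conj(1) + 2*(7)*conj(1) + 2*(-1)*conj(1) + 4*(1)*conj(-1) + 4*(3)*conj(-1)]
      = (1/16)[(11) + (11) + (-2) + (14) + (-2) + (-4) + (-12)] = 16/16 = 1
  <chi_rho, chi_3> = (1/16)[1*(11)*conj(1) + 1*(11)*conj(1) + 2*(-1)*conj(-1) + 2*(7)*conj(1) + 2*(-1)*conj(-1) + 4*(1)*conj(1) + 4*(3)*conj(-1)]
      = (1/16)[(11) + (11) + (2) + (14) + (2) + (4) + (-12)] = 32/16 = 2
  <chi_rho, chi_4> = (1/16)[1*(11)*conj(1) + 1*(11)*conj(1) + 2*(-1)*conj(-1) + 2*(7)*conj(1) + 2*(-1)*conj(-1) + 4*(1)*conj(-1) + 4*(3)*conj(1)]
      = (1/16)[(11) + (11) + (2) + (14) + (2) + (-4) + (12)] = 48/16 = 3
  <chi_rho, chi_5> = (1/16)[1*(11)*conj(2) + 1*(11)*conj(-2) + 2*(-1)*conj(sqrt(2)) + 2*(7)*conj(0) + 2*(-1)*conj(-sqrt(2)) + 4*(1)*conj(0) + 4*(3)*conj(0)]
      = (1/16)[(22) + (-22) + (-2*sqrt(2)) + (0) + (2*sqrt(2)) + (0) + (0)] = 0/16 = 0
  <chi_rho, chi_6> = (1/16)[1*(11)*conj(2) + 1*(11)*conj(2) + 2*(-1)*conj(0) + 2*(7)*conj(-2) + 2*(-1)*conj(0) + 4*(1)*conj(0) + 4*(3)*conj(0)]
      = (1/16)[(22) + (22) + (0) + (-28) + (0) + (0) + (0)] = 16/16 = 1
  <chi_rho, chi_7> = (1/16)[1*(11)*conj(2) + 1*(11)*conj(-2) + 2*(-1)*conj(-sqrt(2)) + 2*(7)*conj(0) + 2*(-1)*conj(sqrt(2)) + 4*(1)*conj(0) + 4*(3)*conj(0)]
      = (1/16)[(22) + (-22) + (2*sqrt(2)) + (0) + (-2*sqrt(2)) + (0) + (0)] = 0/16 = 0
Dimension check: dim(rho) = sum (mult * dim) = 3*1 + 1*1 + 2*1 + 3*1 + 0*2 + 1*2 + 0*2 = 11 = chi_rho(e) = 11.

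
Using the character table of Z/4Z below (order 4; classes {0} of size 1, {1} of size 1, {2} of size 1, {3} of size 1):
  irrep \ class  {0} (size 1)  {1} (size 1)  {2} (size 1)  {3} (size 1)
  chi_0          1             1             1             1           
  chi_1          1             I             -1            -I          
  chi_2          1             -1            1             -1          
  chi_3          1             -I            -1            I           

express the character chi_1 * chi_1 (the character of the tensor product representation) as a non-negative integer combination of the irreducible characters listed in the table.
chi_1 tensor chi_1 = chi_2 (all other irreducibles have multiplicity 0).

Argument: The character of a tensor product is the pointwise product (chi_1 * chi_1)(C) = chi_1(C) * chi_1(C):
  {0}: (1)*(1), {1}: (I)*(I), {2}: (-1)*(-1), {3}: (-I)*(-I)
so (chi_1 * chi_1) takes values
  {0} -> 1, {1} -> -1, {2} -> 1, {3} -> -1.
Now take the inner product of this character with each irreducible chi from the table, <chi_1*chi_1, chi> = (1/4) sum_C |C| (chi_1*chi_1)(C) conj(chi(C)):
  <chi_1*chi_1, chi_0> = (1/4)[1*(1)*conj(1) + 1*(-1)*conj(1) + 1*(1)*conj(1) + 1*(-1)*conj(1)]
      = (1/4)[(1) + (-1) + (1) + (-1)] = 0/4 = 0
  <chi_1*chi_1, chi_1> = (1/4)[1*(1)*conj(1) + 1*(-1)*conj(I) + 1*(1)*conj(-1) + 1*(-1)*conj(-I)]
      = (1/4)[(1) + (I) + (-1) + (-I)] = 0/4 = 0
  <chi_1*chi_1, chi_2> = (1/4)[1*(1)*conj(1) + 1*(-1)*conj(-1) + 1*(1)*conj(1) + 1*(-1)*conj(-1)]
      = (1/4)[(1) + (1) + (1) + (1)] = 4/4 = 1
  <chi_1*chi_1, chi_3> = (1/4)[1*(1)*conj(1) + 1*(-1)*conj(-I) + 1*(1)*conj(-1) + 1*(-1)*conj(I)]
      = (1/4)[(1) + (-I) + (-1) + (I)] = 0/4 = 0
(Exp terms are combined using exp(i*s)*conj(exp(i*t)) = exp(i*(s-t)), and sums of them are collapsed using the identity that for every m > 1 the m distinct m-th roots of unity sum to 0, e.g. 1 + exp(2*I*pi/3) + exp(-2*I*pi/3) = 0.)
Hence the multiplicities are chi_2: 1. Dimension check: dim(chi_1)*dim(chi_1) = 1*1 = 1 and sum (mult * dim) = 1*1 = 1.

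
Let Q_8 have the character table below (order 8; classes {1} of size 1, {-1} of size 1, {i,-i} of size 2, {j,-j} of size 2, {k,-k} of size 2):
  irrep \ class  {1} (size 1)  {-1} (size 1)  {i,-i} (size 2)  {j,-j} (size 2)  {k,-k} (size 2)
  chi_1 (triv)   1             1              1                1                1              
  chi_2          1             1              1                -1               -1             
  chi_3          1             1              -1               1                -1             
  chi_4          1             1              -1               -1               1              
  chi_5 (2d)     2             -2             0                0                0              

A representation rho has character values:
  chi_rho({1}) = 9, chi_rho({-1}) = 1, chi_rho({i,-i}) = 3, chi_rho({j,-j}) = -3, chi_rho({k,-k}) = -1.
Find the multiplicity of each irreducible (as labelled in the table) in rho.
Multiplicities: chi_1: 1, chi_2: 3, chi_3: 0, chi_4: 1, chi_5: 2.

Argument: Use <chi_rho, chi> = (1/|G|) sum_C |C| * chi_rho(C) * conj(chi(C)) with |G| = 8 for each irreducible chi in the table:
  <chi_rho, chi_1> = (1/8)[1*(9)*conj(1) + 1*(1)*conj(1) + 2*(3)*conj(1) + 2*(-3)*conj(1) + 2*(-1)*conj(1)]
      = (1/8)[(9) + (1) + (6) + (-6) + (-2)] = 8/8 = 1
  <chi_rho, chi_2> = (1/8)[1*(9)*conj(1) + 1*(1)*conj(1) + 2*(3)*conj(1) + 2*(-3)*conj(-1) + 2*(-1)*conj(-1)]
      = (1/8)[(9) + (1) + (6) + (6) + (2)] = 24/8 = 3
  <chi_rho, chi_3> = (1/8)[1*(9)*conj(1) + 1*(1)*conj(1) + 2*(3)*conj(-1) + 2*(-3)*conj(1) + 2*(-1)*conj(-1)]
      = (1/8)[(9) + (1) + (-6) + (-6) + (2)] = 0/8 = 0
  <chi_rho, chi_4> = (1/8)[1*(9)*conj(1) + 1*(1)*conj(1) + 2*(3)*conj(-1) + 2*(-3)*conj(-1) + 2*(-1)*conj(1)]
      = (1/8)[(9) + (1) + (-6) + (6) + (-2)] = 8/8 = 1
  <chi_rho, chi_5> = (1/8)[1*(9)*conj(2) + 1*(1)*conj(-2) + 2*(3)*conj(0) + 2*(-3)*conj(0) + 2*(-1)*conj(0)]
      = (1/8)[(18) + (-2) + (0) + (0) + (0)] = 16/8 = 2
Dimension check: dim(rho) = sum (mult * dim) = 1*1 + 3*1 + 0*1 + 1*1 + 2*2 = 9 = chi_rho(e) = 9.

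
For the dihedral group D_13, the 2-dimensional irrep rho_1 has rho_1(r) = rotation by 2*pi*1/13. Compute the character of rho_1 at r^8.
chi_{rho_1}(r^8) = 2*cos(2*pi*1*8/13) = -2*cos(3*pi/13)

Reasoning: rho_1(r^8) is rotation by angle 2*pi*1*8/13, whose trace is 2*cos(2*pi*1*8/13) = -2*cos(3*pi/13).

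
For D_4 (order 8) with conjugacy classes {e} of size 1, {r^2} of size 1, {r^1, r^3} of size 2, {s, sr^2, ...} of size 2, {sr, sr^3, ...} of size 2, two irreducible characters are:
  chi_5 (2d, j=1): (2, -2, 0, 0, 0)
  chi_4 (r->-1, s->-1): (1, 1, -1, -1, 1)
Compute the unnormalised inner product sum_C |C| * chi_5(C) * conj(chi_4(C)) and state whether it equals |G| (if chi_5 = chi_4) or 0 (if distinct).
Sum = 0; so <chi_5, chi_4> = 0 (distinct irreducibles are orthogonal).

Details: Compute term by term over conjugacy classes (|C| * chi_5(C) * conj(chi_4(C))):
  1*(2)*conj(1) + 1*(-2)*conj(1) + 2*(0)*conj(-1) + 2*(0)*conj(-1) + 2*(0)*conj(1)
  = (2) + (-2) + (0) + (0) + (0)
  = 0.
Dividing by |G| = 8 gives 0/8 = 0, matching the row-orthogonality relation <chi_5, chi_4> = [chi_5 = chi_4].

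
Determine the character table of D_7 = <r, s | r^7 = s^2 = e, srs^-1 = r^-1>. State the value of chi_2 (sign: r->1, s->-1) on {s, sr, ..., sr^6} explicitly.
Conjugacy classes: {e} of size 1, {r^1, r^6} of size 2, {r^2, r^5} of size 2, {r^3, r^4} of size 2, {s, sr, ..., sr^6} of size 7.
Character table:
  irrep \ class              {e} (size 1)  {r^1, r^6} (size 2)  {r^2, r^5} (size 2)  {r^3, r^4} (size 2)  {s, sr, ..., sr^6} (size 7)
  chi_1 (triv)               1             1                    1                    1                    1                          
  chi_2 (sign: r->1, s->-1)  1             1                    1                    1                    -1                         
  chi_3 (2d, j=1)            2             2*cos(2*pi/7)        -2*cos(3*pi/7)       -2*cos(pi/7)         0                          
  chi_4 (2d, j=2)            2             -2*cos(3*pi/7)       -2*cos(pi/7)         2*cos(2*pi/7)        0                          
  chi_5 (2d, j=3)            2             -2*cos(pi/7)         2*cos(2*pi/7)        -2*cos(3*pi/7)       0                          

Spot check: chi_2 (sign: r->1, s->-1) on {s, sr, ..., sr^6} = -1.

Working: D_7 has order 2*7 = 14 with 5 conjugacy classes, hence 5 irreducibles. Sum of squared dims 1 + 1 + 4 + 4 + 4 = 14 = |G|. Linear characters come from the abelianisation; the 2-dimensional irreps have character r^k -> 2*cos(2*pi*j*k/7), reflections -> 0.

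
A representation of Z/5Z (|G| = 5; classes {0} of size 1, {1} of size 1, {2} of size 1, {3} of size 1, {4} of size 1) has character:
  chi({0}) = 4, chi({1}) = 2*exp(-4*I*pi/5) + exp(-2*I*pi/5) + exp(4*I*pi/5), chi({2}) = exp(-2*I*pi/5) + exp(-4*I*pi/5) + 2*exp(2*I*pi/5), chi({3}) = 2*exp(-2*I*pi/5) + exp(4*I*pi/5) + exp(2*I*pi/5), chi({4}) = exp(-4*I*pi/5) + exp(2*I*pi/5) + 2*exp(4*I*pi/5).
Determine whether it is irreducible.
Not irreducible (reducible): <chi, chi> = 6 > 1.

Argument: <chi, chi> = (1/|G|) sum_C |C| * |chi(C)|^2 = (1/5)[1*|4|^2 + 1*|2*exp(-4*I*pi/5) + exp(-2*I*pi/5) + exp(4*I*pi/5)|^2 + 1*|exp(-2*I*pi/5) + exp(-4*I*pi/5) + 2*exp(2*I*pi/5)|^2 + 1*|2*exp(-2*I*pi/5) + exp(4*I*pi/5) + exp(2*I*pi/5)|^2 + 1*|exp(-4*I*pi/5) + exp(2*I*pi/5) + 2*exp(4*I*pi/5)|^2]
  = (1/5)[(16) + (6 + 4*exp(-2*I*pi/5) + exp(-4*I*pi/5) + exp(4*I*pi/5) + 4*exp(2*I*pi/5)) + (6 + 4*exp(-4*I*pi/5) + exp(-2*I*pi/5) + exp(2*I*pi/5) + 4*exp(4*I*pi/5)) + (6 + 4*exp(-4*I*pi/5) + exp(-2*I*pi/5) + exp(2*I*pi/5) + 4*exp(4*I*pi/5)) + (6 + 4*exp(-2*I*pi/5) + exp(-4*I*pi/5) + exp(4*I*pi/5) + 4*exp(2*I*pi/5))] = 30/5 = 6.
(Exp terms are combined using exp(i*s)*conj(exp(i*t)) = exp(i*(s-t)), and sums of them are collapsed using the identity that for every m > 1 the m distinct m-th roots of unity sum to 0, e.g. 1 + exp(2*I*pi/3) + exp(-2*I*pi/3) = 0.)
A character is irreducible iff <chi, chi> = 1, so this representation is reducible.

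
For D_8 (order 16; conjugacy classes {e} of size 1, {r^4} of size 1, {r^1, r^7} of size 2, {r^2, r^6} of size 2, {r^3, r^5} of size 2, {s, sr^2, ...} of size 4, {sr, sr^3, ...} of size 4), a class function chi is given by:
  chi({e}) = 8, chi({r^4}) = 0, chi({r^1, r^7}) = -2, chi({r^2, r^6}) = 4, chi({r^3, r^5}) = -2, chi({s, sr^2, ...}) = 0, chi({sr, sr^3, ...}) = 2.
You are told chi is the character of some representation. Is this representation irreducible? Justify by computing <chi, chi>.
Not irreducible (reducible): <chi, chi> = 8 > 1.

Reasoning: <chi, chi> = (1/|G|) sum_C |C| * |chi(C)|^2 = (1/16)[1*|8|^2 + 1*|0|^2 + 2*|-2|^2 + 2*|4|^2 + 2*|-2|^2 + 4*|0|^2 + 4*|2|^2]
  = (1/16)[(64) + (0) + (8) + (32) + (8) + (0) + (16)] = 128/16 = 8.
A character is irreducible iff <chi, chi> = 1, so this representation is reducible.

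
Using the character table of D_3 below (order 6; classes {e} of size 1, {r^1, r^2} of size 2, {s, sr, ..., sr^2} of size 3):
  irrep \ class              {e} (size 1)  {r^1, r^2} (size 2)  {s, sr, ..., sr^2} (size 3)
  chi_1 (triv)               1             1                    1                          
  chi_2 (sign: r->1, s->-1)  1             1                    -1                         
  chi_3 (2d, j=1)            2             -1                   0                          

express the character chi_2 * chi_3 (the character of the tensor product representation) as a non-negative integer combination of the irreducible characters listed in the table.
chi_2 tensor chi_3 = chi_3 (all other irreducibles have multiplicity 0).

Explanation: The character of a tensor product is the pointwise product (chi_2 * chi_3)(C) = chi_2(C) * chi_3(C):
  {e}: (1)*(2), {r^1, r^2}: (1)*(-1), {s, sr, ..., sr^2}: (-1)*(0)
so (chi_2 * chi_3) takes values
  {e} -> 2, {r^1, r^2} -> -1, {s, sr, ..., sr^2} -> 0.
Now take the inner product of this character with each irreducible chi from the table, <chi_2*chi_3, chi> = (1/6) sum_C |C| (chi_2*chi_3)(C) conj(chi(C)):
  <chi_2*chi_3, chi_1> = (1/6)[1*(2)*conj(1) + 2*(-1)*conj(1) + 3*(0)*conj(1)]
      = (1/6)[(2) + (-2) + (0)] = 0/6 = 0
  <chi_2*chi_3, chi_2> = (1/6)[1*(2)*conj(1) + 2*(-1)*conj(1) + 3*(0)*conj(-1)]
      = (1/6)[(2) + (-2) + (0)] = 0/6 = 0
  <chi_2*chi_3, chi_3> = (1/6)[1*(2)*conj(2) + 2*(-1)*conj(-1) + 3*(0)*conj(0)]
      = (1/6)[(4) + (2) + (0)] = 6/6 = 1
Hence the multiplicities are chi_3: 1. Dimension check: dim(chi_2)*dim(chi_3) = 1*2 = 2 and sum (mult * dim) = 1*2 = 2.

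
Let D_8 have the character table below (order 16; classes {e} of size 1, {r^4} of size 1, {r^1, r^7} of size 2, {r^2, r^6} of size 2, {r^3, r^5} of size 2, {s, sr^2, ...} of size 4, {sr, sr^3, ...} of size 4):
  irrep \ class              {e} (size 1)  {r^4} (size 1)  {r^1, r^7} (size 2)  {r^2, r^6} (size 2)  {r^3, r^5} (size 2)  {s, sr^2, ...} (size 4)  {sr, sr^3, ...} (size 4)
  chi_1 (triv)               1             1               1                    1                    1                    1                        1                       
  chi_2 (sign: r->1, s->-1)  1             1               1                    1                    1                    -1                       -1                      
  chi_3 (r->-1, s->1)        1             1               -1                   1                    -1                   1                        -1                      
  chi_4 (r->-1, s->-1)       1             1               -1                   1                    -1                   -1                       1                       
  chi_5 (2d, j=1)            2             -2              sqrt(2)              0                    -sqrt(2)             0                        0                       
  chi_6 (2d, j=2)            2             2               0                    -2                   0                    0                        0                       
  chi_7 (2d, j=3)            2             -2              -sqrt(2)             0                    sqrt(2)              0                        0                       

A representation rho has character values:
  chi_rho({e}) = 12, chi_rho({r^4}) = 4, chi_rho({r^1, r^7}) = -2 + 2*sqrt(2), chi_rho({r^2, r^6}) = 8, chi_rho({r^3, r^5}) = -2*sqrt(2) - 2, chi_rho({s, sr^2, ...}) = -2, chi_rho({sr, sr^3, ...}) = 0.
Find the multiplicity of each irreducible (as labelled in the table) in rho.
Multiplicities: chi_1: 1, chi_2: 2, chi_3: 2, chi_4: 3, chi_5: 2, chi_6: 0, chi_7: 0.

Explanation: Use <chi_rho, chi> = (1/|G|) sum_C |C| * chi_rho(C) * conj(chi(C)) with |G| = 16 for each irreducible chi in the table:
  <chi_rho, chi_1> = (1/16)[1*(12)*conj(1) + 1*(4)*conj(1) + 2*(-2 + 2*sqrt(2))*conj(1) + 2*(8)*conj(1) + 2*(-2*sqrt(2) - 2)*conj(1) + 4*(-2)*conj(1) + 4*(0)*conj(1)]
      = (1/16)[(12) + (4) + (-4 + 4*sqrt(2)) + (16) + (-4*sqrt(2) - 4) + (-8) + (0)] = 16/16 = 1
  <chi_rho, chi_2> = (1/16)[1*(12)*conj(1) + 1*(4)*conj(1) + 2*(-2 + 2*sqrt(2))*conj(1) + 2*(8)*conj(1) + 2*(-2*sqrt(2) - 2)*conj(1) + 4*(-2)*conj(-1) + 4*(0)*conj(-1)]
      = (1/16)[(12) + (4) + (-4 + 4*sqrt(2)) + (16) + (-4*sqrt(2) - 4) + (8) + (0)] = 32/16 = 2
  <chi_rho, chi_3> = (1/16)[1*(12)*conj(1) + 1*(4)*conj(1) + 2*(-2 + 2*sqrt(2))*conj(-1) + 2*(8)*conj(1) + 2*(-2*sqrt(2) - 2)*conj(-1) + 4*(-2)*conj(1) + 4*(0)*conj(-1)]
      = (1/16)[(12) + (4) + (4 - 4*sqrt(2)) + (16) + (4 + 4*sqrt(2)) + (-8) + (0)] = 32/16 = 2
  <chi_rho, chi_4> = (1/16)[1*(12)*conj(1) + 1*(4)*conj(1) + 2*(-2 + 2*sqrt(2))*conj(-1) + 2*(8)*conj(1) + 2*(-2*sqrt(2) - 2)*conj(-1) + 4*(-2)*conj(-1) + 4*(0)*conj(1)]
      = (1/16)[(12) + (4) + (4 - 4*sqrt(2)) + (16) + (4 + 4*sqrt(2)) + (8) + (0)] = 48/16 = 3
  <chi_rho, chi_5> = (1/16)[1*(12)*conj(2) + 1*(4)*conj(-2) + 2*(-2 + 2*sqrt(2))*conj(sqrt(2)) + 2*(8)*conj(0) + 2*(-2*sqrt(2) - 2)*conj(-sqrt(2)) + 4*(-2)*conj(0) + 4*(0)*conj(0)]
      = (1/16)[(24) + (-8) + (8 - 4*sqrt(2)) + (0) + (4*sqrt(2) + 8) + (0) + (0)] = 32/16 = 2
  <chi_rho, chi_6> = (1/16)[1*(12)*conj(2) + 1*(4)*conj(2) + 2*(-2 + 2*sqrt(2))*conj(0) + 2*(8)*conj(-2) + 2*(-2*sqrt(2) - 2)*conj(0) + 4*(-2)*conj(0) + 4*(0)*conj(0)]
      = (1/16)[(24) + (8) + (0) + (-32) + (0) + (0) + (0)] = 0/16 = 0
  <chi_rho, chi_7> = (1/16)[1*(12)*conj(2) + 1*(4)*conj(-2) + 2*(-2 + 2*sqrt(2))*conj(-sqrt(2)) + 2*(8)*conj(0) + 2*(-2*sqrt(2) - 2)*conj(sqrt(2)) + 4*(-2)*conj(0) + 4*(0)*conj(0)]
      = (1/16)[(24) + (-8) + (-8 + 4*sqrt(2)) + (0) + (-8 - 4*sqrt(2)) + (0) + (0)] = 0/16 = 0
Dimension check: dim(rho) = sum (mult * dim) = 1*1 + 2*1 + 2*1 + 3*1 + 2*2 + 0*2 + 0*2 = 12 = chi_rho(e) = 12.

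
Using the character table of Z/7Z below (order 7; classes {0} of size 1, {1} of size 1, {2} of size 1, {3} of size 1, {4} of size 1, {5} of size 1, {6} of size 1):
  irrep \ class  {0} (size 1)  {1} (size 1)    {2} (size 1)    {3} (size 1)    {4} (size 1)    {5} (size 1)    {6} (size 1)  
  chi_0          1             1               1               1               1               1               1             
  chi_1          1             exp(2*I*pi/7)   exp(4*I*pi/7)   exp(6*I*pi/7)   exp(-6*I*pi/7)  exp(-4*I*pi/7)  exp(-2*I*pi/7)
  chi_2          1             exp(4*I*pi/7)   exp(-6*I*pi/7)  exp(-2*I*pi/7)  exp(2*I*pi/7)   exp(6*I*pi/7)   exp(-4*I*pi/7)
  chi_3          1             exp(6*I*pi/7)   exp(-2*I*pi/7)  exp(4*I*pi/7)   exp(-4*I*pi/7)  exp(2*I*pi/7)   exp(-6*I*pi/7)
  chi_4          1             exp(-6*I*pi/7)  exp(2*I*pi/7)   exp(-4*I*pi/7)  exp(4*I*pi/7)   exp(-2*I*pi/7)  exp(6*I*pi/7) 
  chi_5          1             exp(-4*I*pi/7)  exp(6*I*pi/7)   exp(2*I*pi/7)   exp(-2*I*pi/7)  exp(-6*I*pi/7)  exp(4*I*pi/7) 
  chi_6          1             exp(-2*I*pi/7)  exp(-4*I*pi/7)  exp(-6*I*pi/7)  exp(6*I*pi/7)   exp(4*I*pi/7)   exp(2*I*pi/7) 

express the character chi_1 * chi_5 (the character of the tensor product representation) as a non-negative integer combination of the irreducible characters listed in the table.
chi_1 tensor chi_5 = chi_6 (all other irreducibles have multiplicity 0).

Explanation: The character of a tensor product is the pointwise product (chi_1 * chi_5)(C) = chi_1(C) * chi_5(C):
  {0}: (1)*(1), {1}: (exp(2*I*pi/7))*(exp(-4*I*pi/7)), {2}: (exp(4*I*pi/7))*(exp(6*I*pi/7)), {3}: (exp(6*I*pi/7))*(exp(2*I*pi/7)), {4}: (exp(-6*I*pi/7))*(exp(-2*I*pi/7)), {5}: (exp(-4*I*pi/7))*(exp(-6*I*pi/7)), {6}: (exp(-2*I*pi/7))*(exp(4*I*pi/7))
so (chi_1 * chi_5) takes values
  {0} -> 1, {1} -> exp(-2*I*pi/7), {2} -> exp(-4*I*pi/7), {3} -> exp(-6*I*pi/7), {4} -> exp(6*I*pi/7), {5} -> exp(4*I*pi/7), {6} -> exp(2*I*pi/7).
Now take the inner product of this character with each irreducible chi from the table, <chi_1*chi_5, chi> = (1/7) sum_C |C| (chi_1*chi_5)(C) conj(chi(C)):
  <chi_1*chi_5, chi_0> = (1/7)[1*(1)*conj(1) + 1*(exp(-2*I*pi/7))*conj(1) + 1*(exp(-4*I*pi/7))*conj(1) + 1*(exp(-6*I*pi/7))*conj(1) + 1*(exp(6*I*pi/7))*conj(1) + 1*(exp(4*I*pi/7))*conj(1) + 1*(exp(2*I*pi/7))*conj(1)]
      = (1/7)[(1) + (exp(-2*I*pi/7)) + (exp(-4*I*pi/7)) + (exp(-6*I*pi/7)) + (exp(6*I*pi/7)) + (exp(4*I*pi/7)) + (exp(2*I*pi/7))] = 0/7 = 0
  <chi_1*chi_5, chi_1> = (1/7)[1*(1)*conj(1) + 1*(exp(-2*I*pi/7))*conj(exp(2*I*pi/7)) + 1*(exp(-4*I*pi/7))*conj(exp(4*I*pi/7)) + 1*(exp(-6*I*pi/7))*conj(exp(6*I*pi/7)) + 1*(exp(6*I*pi/7))*conj(exp(-6*I*pi/7)) + 1*(exp(4*I*pi/7))*conj(exp(-4*I*pi/7)) + 1*(exp(2*I*pi/7))*conj(exp(-2*I*pi/7))]
      = (1/7)[(1) + (exp(-4*I*pi/7)) + (exp(6*I*pi/7)) + (exp(2*I*pi/7)) + (exp(-2*I*pi/7)) + (exp(-6*I*pi/7)) + (exp(4*I*pi/7))] = 0/7 = 0
  <chi_1*chi_5, chi_2> = (1/7)[1*(1)*conj(1) + 1*(exp(-2*I*pi/7))*conj(exp(4*I*pi/7)) + 1*(exp(-4*I*pi/7))*conj(exp(-6*I*pi/7)) + 1*(exp(-6*I*pi/7))*conj(exp(-2*I*pi/7)) + 1*(exp(6*I*pi/7))*conj(exp(2*I*pi/7)) + 1*(exp(4*I*pi/7))*conj(exp(6*I*pi/7)) + 1*(exp(2*I*pi/7))*conj(exp(-4*I*pi/7))]
      = (1/7)[(1) + (exp(-6*I*pi/7)) + (exp(2*I*pi/7)) + (exp(-4*I*pi/7)) + (exp(4*I*pi/7)) + (exp(-2*I*pi/7)) + (exp(6*I*pi/7))] = 0/7 = 0
  <chi_1*chi_5, chi_3> = (1/7)[1*(1)*conj(1) + 1*(exp(-2*I*pi/7))*conj(exp(6*I*pi/7)) + 1*(exp(-4*I*pi/7))*conj(exp(-2*I*pi/7)) + 1*(exp(-6*I*pi/7))*conj(exp(4*I*pi/7)) + 1*(exp(6*I*pi/7))*conj(exp(-4*I*pi/7)) + 1*(exp(4*I*pi/7))*conj(exp(2*I*pi/7)) + 1*(exp(2*I*pi/7))*conj(exp(-6*I*pi/7))]
      = (1/7)[(1) + (exp(6*I*pi/7)) + (exp(-2*I*pi/7)) + (exp(4*I*pi/7)) + (exp(-4*I*pi/7)) + (exp(2*I*pi/7)) + (exp(-6*I*pi/7))] = 0/7 = 0
  <chi_1*chi_5, chi_4> = (1/7)[1*(1)*conj(1) + 1*(exp(-2*I*pi/7))*conj(exp(-6*I*pi/7)) + 1*(exp(-4*I*pi/7))*conj(exp(2*I*pi/7)) + 1*(exp(-6*I*pi/7))*conj(exp(-4*I*pi/7)) + 1*(exp(6*I*pi/7))*conj(exp(4*I*pi/7)) + 1*(exp(4*I*pi/7))*conj(exp(-2*I*pi/7)) + 1*(exp(2*I*pi/7))*conj(exp(6*I*pi/7))]
      = (1/7)[(1) + (exp(4*I*pi/7)) + (exp(-6*I*pi/7)) + (exp(-2*I*pi/7)) + (exp(2*I*pi/7)) + (exp(6*I*pi/7)) + (exp(-4*I*pi/7))] = 0/7 = 0
  <chi_1*chi_5, chi_5> = (1/7)[1*(1)*conj(1) + 1*(exp(-2*I*pi/7))*conj(exp(-4*I*pi/7)) + 1*(exp(-4*I*pi/7))*conj(exp(6*I*pi/7)) + 1*(exp(-6*I*pi/7))*conj(exp(2*I*pi/7)) + 1*(exp(6*I*pi/7))*conj(exp(-2*I*pi/7)) + 1*(exp(4*I*pi/7))*conj(exp(-6*I*pi/7)) + 1*(exp(2*I*pi/7))*conj(exp(4*I*pi/7))]
      = (1/7)[(1) + (exp(2*I*pi/7)) + (exp(4*I*pi/7)) + (exp(6*I*pi/7)) + (exp(-6*I*pi/7)) + (exp(-4*I*pi/7)) + (exp(-2*I*pi/7))] = 0/7 = 0
  <chi_1*chi_5, chi_6> = (1/7)[1*(1)*conj(1) + 1*(exp(-2*I*pi/7))*conj(exp(-2*I*pi/7)) + 1*(exp(-4*I*pi/7))*conj(exp(-4*I*pi/7)) + 1*(exp(-6*I*pi/7))*conj(exp(-6*I*pi/7)) + 1*(exp(6*I*pi/7))*conj(exp(6*I*pi/7)) + 1*(exp(4*I*pi/7))*conj(exp(4*I*pi/7)) + 1*(exp(2*I*pi/7))*conj(exp(2*I*pi/7))]
      = (1/7)[(1) + (1) + (1) + (1) + (1) + (1) + (1)] = 7/7 = 1
(Exp terms are combined using exp(i*s)*conj(exp(i*t)) = exp(i*(s-t)), and sums of them are collapsed using the identity that for every m > 1 the m distinct m-th roots of unity sum to 0, e.g. 1 + exp(2*I*pi/3) + exp(-2*I*pi/3) = 0.)
Hence the multiplicities are chi_6: 1. Dimension check: dim(chi_1)*dim(chi_5) = 1*1 = 1 and sum (mult * dim) = 1*1 = 1.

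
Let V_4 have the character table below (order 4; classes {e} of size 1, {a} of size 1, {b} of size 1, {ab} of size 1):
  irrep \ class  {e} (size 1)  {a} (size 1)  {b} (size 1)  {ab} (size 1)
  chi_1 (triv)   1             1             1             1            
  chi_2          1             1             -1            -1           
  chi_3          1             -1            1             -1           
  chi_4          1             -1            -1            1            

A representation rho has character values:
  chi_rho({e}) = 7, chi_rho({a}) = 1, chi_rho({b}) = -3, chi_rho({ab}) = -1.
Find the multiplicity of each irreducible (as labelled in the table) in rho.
Multiplicities: chi_1: 1, chi_2: 3, chi_3: 1, chi_4: 2.

Reasoning: Use <chi_rho, chi> = (1/|G|) sum_C |C| * chi_rho(C) * conj(chi(C)) with |G| = 4 for each irreducible chi in the table:
  <chi_rho, chi_1> = (1/4)[1*(7)*conj(1) + 1*(1)*conj(1) + 1*(-3)*conj(1) + 1*(-1)*conj(1)]
      = (1/4)[(7) + (1) + (-3) + (-1)] = 4/4 = 1
  <chi_rho, chi_2> = (1/4)[1*(7)*conj(1) + 1*(1)*conj(1) + 1*(-3)*conj(-1) + 1*(-1)*conj(-1)]
      = (1/4)[(7) + (1) + (3) + (1)] = 12/4 = 3
  <chi_rho, chi_3> = (1/4)[1*(7)*conj(1) + 1*(1)*conj(-1) + 1*(-3)*conj(1) + 1*(-1)*conj(-1)]
      = (1/4)[(7) + (-1) + (-3) + (1)] = 4/4 = 1
  <chi_rho, chi_4> = (1/4)[1*(7)*conj(1) + 1*(1)*conj(-1) + 1*(-3)*conj(-1) + 1*(-1)*conj(1)]
      = (1/4)[(7) + (-1) + (3) + (-1)] = 8/4 = 2
Dimension check: dim(rho) = sum (mult * dim) = 1*1 + 3*1 + 1*1 + 2*1 = 7 = chi_rho(e) = 7.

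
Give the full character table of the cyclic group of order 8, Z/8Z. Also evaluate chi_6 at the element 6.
Character table of Z/8Z (irreps indexed chi_0,...,chi_7 with chi_k(m) = zeta_8^(k*m), zeta_8 = exp(2*pi*i/8)):
  irrep \ class  {0} (size 1)  {1} (size 1)    {2} (size 1)  {3} (size 1)    {4} (size 1)  {5} (size 1)    {6} (size 1)  {7} (size 1)  
  chi_0          1             1               1             1               1             1               1             1             
  chi_1          1             exp(I*pi/4)     I             exp(3*I*pi/4)   -1            exp(-3*I*pi/4)  -I            exp(-I*pi/4)  
  chi_2          1             I               -1            -I              1             I               -1            -I            
  chi_3          1             exp(3*I*pi/4)   -I            exp(I*pi/4)     -1            exp(-I*pi/4)    I             exp(-3*I*pi/4)
  chi_4          1             -1              1             -1              1             -1              1             -1            
  chi_5          1             exp(-3*I*pi/4)  I             exp(-I*pi/4)    -1            exp(I*pi/4)     -I            exp(3*I*pi/4) 
  chi_6          1             -I              -1            I               1             -I              -1            I             
  chi_7          1             exp(-I*pi/4)    -I            exp(-3*I*pi/4)  -1            exp(3*I*pi/4)   I             exp(I*pi/4)   

Spot check: chi_6(6) = zeta_8^(6*6) = zeta_8^36 = -1.

Reasoning: Z/8Z is abelian, so all 8 irreducible complex representations are 1-dimensional. They are given by chi_k(m) = zeta_8^(k*m) for k = 0,...,7. Row orthogonality: sum_m chi_k(m) conj(chi_l(m)) = 8 * [k = l].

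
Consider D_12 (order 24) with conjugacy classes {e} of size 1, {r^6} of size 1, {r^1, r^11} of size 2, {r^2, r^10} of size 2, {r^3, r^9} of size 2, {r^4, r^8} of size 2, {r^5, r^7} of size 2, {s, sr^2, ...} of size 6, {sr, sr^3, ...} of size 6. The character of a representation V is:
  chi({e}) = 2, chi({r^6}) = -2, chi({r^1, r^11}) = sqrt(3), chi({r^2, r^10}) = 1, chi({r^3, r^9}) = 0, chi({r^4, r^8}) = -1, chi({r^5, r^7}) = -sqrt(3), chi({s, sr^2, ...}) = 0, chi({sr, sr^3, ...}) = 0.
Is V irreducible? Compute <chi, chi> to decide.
Irreducible: <chi, chi> = 1.

Derivation: <chi, chi> = (1/|G|) sum_C |C| * |chi(C)|^2 = (1/24)[1*|2|^2 + 1*|-2|^2 + 2*|sqrt(3)|^2 + 2*|1|^2 + 2*|0|^2 + 2*|-1|^2 + 2*|-sqrt(3)|^2 + 6*|0|^2 + 6*|0|^2]
  = (1/24)[(4) + (4) + (6) + (2) + (0) + (2) + (6) + (0) + (0)] = 24/24 = 1.
A character is irreducible iff <chi, chi> = 1, so this representation is irreducible.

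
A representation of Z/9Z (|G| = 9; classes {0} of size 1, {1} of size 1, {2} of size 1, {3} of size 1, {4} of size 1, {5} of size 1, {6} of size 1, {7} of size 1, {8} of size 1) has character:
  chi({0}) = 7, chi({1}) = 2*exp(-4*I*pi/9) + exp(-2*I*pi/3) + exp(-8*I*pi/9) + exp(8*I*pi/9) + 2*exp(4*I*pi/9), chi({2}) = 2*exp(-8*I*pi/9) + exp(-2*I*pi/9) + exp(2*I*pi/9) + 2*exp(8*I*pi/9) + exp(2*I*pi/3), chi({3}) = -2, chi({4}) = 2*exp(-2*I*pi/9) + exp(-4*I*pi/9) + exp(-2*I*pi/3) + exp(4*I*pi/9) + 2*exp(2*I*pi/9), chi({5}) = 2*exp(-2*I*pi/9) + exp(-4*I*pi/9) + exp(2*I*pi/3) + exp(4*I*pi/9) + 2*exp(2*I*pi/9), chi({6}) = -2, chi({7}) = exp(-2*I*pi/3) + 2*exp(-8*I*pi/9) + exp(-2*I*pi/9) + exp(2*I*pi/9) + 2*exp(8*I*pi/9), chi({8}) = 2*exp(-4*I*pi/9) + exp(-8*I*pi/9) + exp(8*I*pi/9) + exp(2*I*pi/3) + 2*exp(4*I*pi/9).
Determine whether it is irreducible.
Not irreducible (reducible): <chi, chi> = 11 > 1.

Derivation: <chi, chi> = (1/|G|) sum_C |C| * |chi(C)|^2 = (1/9)[1*|7|^2 + 1*|2*exp(-4*I*pi/9) + exp(-2*I*pi/3) + exp(-8*I*pi/9) + exp(8*I*pi/9) + 2*exp(4*I*pi/9)|^2 + 1*|2*exp(-8*I*pi/9) + exp(-2*I*pi/9) + exp(2*I*pi/9) + 2*exp(8*I*pi/9) + exp(2*I*pi/3)|^2 + 1*|-2|^2 + 1*|2*exp(-2*I*pi/9) + exp(-4*I*pi/9) + exp(-2*I*pi/3) + exp(4*I*pi/9) + 2*exp(2*I*pi/9)|^2 + 1*|2*exp(-2*I*pi/9) + exp(-4*I*pi/9) + exp(2*I*pi/3) + exp(4*I*pi/9) + 2*exp(2*I*pi/9)|^2 + 1*|-2|^2 + 1*|exp(-2*I*pi/3) + 2*exp(-8*I*pi/9) + exp(-2*I*pi/9) + exp(2*I*pi/9) + 2*exp(8*I*pi/9)|^2 + 1*|2*exp(-4*I*pi/9) + exp(-8*I*pi/9) + exp(8*I*pi/9) + exp(2*I*pi/3) + 2*exp(4*I*pi/9)|^2]
  = (1/9)[(49) + (11 + 5*exp(-4*I*pi/9) + 4*exp(-2*I*pi/3) + 4*exp(-2*I*pi/9) + 6*exp(-8*I*pi/9) + 6*exp(8*I*pi/9) + 4*exp(2*I*pi/9) + 4*exp(2*I*pi/3) + 5*exp(4*I*pi/9)) + (11 + 4*exp(-4*I*pi/9) + 6*exp(-2*I*pi/9) + 4*exp(-2*I*pi/3) + 5*exp(-8*I*pi/9) + 5*exp(8*I*pi/9) + 4*exp(2*I*pi/3) + 6*exp(2*I*pi/9) + 4*exp(4*I*pi/9)) + (4) + (11 + 6*exp(-4*I*pi/9) + 4*exp(-2*I*pi/3) + 5*exp(-2*I*pi/9) + 4*exp(-8*I*pi/9) + 4*exp(8*I*pi/9) + 5*exp(2*I*pi/9) + 4*exp(2*I*pi/3) + 6*exp(4*I*pi/9)) + (11 + 6*exp(-4*I*pi/9) + 4*exp(-2*I*pi/3) + 5*exp(-2*I*pi/9) + 4*exp(-8*I*pi/9) + 4*exp(8*I*pi/9) + 5*exp(2*I*pi/9) + 4*exp(2*I*pi/3) + 6*exp(4*I*pi/9)) + (4) + (11 + 4*exp(-4*I*pi/9) + 6*exp(-2*I*pi/9) + 4*exp(-2*I*pi/3) + 5*exp(-8*I*pi/9) + 5*exp(8*I*pi/9) + 4*exp(2*I*pi/3) + 6*exp(2*I*pi/9) + 4*exp(4*I*pi/9)) + (11 + 5*exp(-4*I*pi/9) + 4*exp(-2*I*pi/3) + 4*exp(-2*I*pi/9) + 6*exp(-8*I*pi/9) + 6*exp(8*I*pi/9) + 4*exp(2*I*pi/9) + 4*exp(2*I*pi/3) + 5*exp(4*I*pi/9))] = 99/9 = 11.
(Exp terms are combined using exp(i*s)*conj(exp(i*t)) = exp(i*(s-t)), and sums of them are collapsed using the identity that for every m > 1 the m distinct m-th roots of unity sum to 0, e.g. 1 + exp(2*I*pi/3) + exp(-2*I*pi/3) = 0.)
A character is irreducible iff <chi, chi> = 1, so this representation is reducible.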